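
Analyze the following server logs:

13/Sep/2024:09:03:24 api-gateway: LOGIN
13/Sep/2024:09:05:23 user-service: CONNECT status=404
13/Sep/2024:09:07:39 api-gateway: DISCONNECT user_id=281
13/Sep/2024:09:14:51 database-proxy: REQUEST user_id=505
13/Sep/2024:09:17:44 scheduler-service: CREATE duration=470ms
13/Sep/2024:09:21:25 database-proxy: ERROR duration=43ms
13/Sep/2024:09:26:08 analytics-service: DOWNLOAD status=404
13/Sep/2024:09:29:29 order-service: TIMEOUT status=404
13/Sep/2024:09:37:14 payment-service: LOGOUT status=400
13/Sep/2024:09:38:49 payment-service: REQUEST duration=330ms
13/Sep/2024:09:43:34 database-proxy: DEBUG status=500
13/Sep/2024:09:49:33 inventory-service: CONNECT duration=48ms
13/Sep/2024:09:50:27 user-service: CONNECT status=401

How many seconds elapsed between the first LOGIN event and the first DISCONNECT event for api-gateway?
255

To find the time between events:

1. Locate the first LOGIN event for api-gateway: 13/Sep/2024:09:03:24
2. Locate the first DISCONNECT event for api-gateway: 13/Sep/2024:09:07:39
3. Calculate the difference: 13/Sep/2024:09:07:39 - 13/Sep/2024:09:03:24 = 255 seconds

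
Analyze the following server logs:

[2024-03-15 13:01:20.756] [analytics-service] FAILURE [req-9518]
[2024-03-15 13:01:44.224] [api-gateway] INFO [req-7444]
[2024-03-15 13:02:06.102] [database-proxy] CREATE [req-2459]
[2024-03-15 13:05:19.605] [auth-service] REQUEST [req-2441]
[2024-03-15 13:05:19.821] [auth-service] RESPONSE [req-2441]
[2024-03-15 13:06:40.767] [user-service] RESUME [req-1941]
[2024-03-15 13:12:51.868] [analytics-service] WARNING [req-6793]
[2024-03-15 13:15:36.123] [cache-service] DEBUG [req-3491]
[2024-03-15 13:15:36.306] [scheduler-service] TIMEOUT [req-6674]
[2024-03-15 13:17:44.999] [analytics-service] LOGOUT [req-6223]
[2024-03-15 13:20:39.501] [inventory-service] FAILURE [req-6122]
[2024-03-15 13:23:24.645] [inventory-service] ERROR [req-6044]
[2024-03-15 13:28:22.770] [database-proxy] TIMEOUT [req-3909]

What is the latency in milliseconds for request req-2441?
216

To calculate latency:

1. Find REQUEST with id req-2441: 2024-03-15 13:05:19.605
2. Find RESPONSE with id req-2441: 2024-03-15 13:05:19.821
3. Latency: 2024-03-15 13:05:19.821 - 2024-03-15 13:05:19.605 = 216ms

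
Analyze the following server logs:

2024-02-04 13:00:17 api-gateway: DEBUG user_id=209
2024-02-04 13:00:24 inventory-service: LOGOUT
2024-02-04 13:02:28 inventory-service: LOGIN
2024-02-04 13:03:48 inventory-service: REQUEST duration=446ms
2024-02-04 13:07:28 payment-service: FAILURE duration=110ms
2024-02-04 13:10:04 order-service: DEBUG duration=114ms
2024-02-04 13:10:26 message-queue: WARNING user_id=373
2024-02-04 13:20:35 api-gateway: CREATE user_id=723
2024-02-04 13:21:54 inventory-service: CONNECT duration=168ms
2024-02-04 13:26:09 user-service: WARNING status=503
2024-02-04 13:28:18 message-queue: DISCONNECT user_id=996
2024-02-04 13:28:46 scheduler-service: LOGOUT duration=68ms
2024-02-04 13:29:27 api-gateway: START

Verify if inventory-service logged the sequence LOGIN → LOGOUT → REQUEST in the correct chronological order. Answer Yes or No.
No

To verify sequence order:

1. Find all events in sequence LOGIN → LOGOUT → REQUEST for inventory-service
2. Extract their timestamps
3. Check if timestamps are in ascending order
4. Result: No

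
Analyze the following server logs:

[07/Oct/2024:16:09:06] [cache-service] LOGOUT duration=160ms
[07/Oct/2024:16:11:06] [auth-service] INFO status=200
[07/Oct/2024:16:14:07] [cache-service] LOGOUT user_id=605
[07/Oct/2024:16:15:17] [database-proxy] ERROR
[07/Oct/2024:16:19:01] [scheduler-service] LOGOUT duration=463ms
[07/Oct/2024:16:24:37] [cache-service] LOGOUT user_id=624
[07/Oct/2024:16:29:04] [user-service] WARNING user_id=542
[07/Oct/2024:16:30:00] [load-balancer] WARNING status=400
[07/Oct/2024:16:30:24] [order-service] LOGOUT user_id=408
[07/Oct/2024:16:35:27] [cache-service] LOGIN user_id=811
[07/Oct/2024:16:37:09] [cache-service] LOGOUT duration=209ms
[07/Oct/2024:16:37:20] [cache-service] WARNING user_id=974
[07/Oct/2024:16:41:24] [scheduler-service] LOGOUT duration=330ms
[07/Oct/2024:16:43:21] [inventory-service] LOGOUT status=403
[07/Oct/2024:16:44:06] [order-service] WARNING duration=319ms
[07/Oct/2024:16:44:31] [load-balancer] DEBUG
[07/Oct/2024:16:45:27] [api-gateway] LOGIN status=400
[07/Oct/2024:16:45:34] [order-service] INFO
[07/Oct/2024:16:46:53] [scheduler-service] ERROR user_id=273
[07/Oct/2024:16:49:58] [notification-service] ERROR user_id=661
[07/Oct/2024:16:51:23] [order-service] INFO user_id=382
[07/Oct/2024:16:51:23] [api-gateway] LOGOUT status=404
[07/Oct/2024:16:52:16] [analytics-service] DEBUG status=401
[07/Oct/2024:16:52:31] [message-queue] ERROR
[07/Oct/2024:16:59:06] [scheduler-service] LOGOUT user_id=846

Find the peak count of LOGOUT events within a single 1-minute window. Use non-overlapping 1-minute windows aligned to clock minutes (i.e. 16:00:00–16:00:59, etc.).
1

To find the burst window:

1. Divide the log period into non-overlapping 1-minute windows starting at 16:00
2. Count LOGOUT events in each window
3. Find the window with maximum count
4. Maximum events in a window: 1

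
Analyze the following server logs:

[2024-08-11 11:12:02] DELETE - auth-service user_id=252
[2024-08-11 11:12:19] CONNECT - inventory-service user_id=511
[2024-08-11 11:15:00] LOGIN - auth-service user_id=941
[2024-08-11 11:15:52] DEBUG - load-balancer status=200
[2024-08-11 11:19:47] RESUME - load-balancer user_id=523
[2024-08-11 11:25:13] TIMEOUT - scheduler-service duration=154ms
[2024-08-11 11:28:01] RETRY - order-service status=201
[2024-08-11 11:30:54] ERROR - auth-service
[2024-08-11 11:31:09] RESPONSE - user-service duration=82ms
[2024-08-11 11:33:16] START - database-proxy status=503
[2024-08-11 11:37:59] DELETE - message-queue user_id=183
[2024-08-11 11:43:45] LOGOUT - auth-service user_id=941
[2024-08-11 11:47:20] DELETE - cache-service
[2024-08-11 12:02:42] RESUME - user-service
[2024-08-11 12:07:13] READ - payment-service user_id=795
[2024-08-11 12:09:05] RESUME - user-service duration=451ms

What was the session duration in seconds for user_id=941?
1725

To calculate session duration:

1. Find LOGIN event for user_id=941: 2024-08-11 11:15:00
2. Find LOGOUT event for user_id=941: 2024-08-11 11:43:45
3. Session duration: 2024-08-11 11:43:45 - 2024-08-11 11:15:00 = 1725 seconds (28 minutes)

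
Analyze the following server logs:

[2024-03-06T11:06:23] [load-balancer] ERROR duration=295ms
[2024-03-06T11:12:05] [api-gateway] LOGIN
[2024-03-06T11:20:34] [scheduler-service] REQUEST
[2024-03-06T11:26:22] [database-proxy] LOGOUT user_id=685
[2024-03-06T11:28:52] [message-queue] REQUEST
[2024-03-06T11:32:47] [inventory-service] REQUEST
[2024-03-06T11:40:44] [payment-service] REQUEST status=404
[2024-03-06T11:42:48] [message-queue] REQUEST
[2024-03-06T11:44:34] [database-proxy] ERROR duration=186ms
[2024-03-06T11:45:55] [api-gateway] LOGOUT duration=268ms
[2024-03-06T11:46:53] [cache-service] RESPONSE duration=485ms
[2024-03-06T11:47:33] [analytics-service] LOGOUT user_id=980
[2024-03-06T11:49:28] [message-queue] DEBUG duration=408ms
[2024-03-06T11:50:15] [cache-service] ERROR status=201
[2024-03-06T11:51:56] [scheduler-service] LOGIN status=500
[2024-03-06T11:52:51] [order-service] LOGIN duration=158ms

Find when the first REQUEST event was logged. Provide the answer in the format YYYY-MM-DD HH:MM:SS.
2024-03-06 11:20:34

To find the first event:

1. Filter for all REQUEST events
2. Sort by timestamp
3. Select the first one
4. Timestamp: 2024-03-06 11:20:34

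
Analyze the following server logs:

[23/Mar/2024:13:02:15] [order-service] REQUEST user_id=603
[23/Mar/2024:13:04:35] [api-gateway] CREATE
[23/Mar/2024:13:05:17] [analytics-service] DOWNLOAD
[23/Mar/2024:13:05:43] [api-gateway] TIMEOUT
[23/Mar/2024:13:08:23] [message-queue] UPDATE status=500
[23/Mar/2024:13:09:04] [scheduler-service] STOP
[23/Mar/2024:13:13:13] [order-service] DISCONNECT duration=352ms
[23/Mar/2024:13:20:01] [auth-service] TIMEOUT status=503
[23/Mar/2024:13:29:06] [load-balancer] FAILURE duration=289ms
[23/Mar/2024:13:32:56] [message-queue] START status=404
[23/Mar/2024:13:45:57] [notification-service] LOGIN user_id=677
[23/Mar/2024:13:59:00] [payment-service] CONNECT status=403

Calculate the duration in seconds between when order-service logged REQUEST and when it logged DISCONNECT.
658

To find the time between events:

1. Locate the first REQUEST event for order-service: 23/Mar/2024:13:02:15
2. Locate the first DISCONNECT event for order-service: 23/Mar/2024:13:13:13
3. Calculate the difference: 23/Mar/2024:13:13:13 - 23/Mar/2024:13:02:15 = 658 seconds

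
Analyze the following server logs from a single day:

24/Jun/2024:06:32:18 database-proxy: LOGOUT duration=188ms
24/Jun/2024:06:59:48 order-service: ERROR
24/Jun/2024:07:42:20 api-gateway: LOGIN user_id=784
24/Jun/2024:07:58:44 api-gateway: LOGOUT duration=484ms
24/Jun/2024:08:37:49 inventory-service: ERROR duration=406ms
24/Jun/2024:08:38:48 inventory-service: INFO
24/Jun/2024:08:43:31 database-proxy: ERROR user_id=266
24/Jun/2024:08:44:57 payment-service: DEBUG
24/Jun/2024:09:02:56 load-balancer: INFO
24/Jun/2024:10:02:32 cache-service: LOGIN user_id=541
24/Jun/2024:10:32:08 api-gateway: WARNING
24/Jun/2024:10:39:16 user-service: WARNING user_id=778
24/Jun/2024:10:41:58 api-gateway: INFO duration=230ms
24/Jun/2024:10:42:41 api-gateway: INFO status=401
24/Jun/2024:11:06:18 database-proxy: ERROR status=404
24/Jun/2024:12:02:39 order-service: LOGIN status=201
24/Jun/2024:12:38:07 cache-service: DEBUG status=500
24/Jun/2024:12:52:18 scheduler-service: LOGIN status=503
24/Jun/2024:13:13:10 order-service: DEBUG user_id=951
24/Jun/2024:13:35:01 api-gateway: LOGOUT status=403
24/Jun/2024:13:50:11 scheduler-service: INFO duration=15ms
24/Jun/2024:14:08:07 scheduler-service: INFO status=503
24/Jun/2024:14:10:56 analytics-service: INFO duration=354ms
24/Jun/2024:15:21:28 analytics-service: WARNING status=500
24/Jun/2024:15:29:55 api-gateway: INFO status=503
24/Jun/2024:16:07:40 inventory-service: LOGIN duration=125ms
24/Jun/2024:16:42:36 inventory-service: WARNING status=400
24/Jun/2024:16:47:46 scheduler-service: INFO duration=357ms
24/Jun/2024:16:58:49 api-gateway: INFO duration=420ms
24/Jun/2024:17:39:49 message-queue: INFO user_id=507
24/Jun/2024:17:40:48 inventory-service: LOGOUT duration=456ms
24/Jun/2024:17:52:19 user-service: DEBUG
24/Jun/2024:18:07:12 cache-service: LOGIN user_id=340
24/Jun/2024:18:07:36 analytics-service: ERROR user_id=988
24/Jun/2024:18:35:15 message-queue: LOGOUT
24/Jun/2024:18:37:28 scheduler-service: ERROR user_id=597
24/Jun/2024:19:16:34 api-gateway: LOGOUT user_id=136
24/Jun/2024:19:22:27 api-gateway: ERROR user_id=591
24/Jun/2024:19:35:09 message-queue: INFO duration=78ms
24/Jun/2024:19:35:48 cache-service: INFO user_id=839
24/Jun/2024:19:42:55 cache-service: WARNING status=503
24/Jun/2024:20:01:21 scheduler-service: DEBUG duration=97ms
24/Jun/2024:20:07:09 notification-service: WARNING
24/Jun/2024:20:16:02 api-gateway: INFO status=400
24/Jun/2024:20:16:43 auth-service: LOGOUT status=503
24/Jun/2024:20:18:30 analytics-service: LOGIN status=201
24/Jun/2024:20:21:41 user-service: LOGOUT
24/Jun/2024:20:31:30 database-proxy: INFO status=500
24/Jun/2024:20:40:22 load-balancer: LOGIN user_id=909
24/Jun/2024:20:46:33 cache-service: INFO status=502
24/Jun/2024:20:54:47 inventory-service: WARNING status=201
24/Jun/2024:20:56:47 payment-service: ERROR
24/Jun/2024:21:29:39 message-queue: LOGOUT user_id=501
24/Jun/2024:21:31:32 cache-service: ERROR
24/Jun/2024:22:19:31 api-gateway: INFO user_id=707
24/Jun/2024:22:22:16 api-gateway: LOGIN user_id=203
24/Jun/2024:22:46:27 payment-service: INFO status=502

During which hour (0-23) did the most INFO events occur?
20

To find the peak hour:

1. Group all INFO events by hour
2. Count events in each hour
3. Find hour with maximum count
4. Peak hour: 20 (with 3 events)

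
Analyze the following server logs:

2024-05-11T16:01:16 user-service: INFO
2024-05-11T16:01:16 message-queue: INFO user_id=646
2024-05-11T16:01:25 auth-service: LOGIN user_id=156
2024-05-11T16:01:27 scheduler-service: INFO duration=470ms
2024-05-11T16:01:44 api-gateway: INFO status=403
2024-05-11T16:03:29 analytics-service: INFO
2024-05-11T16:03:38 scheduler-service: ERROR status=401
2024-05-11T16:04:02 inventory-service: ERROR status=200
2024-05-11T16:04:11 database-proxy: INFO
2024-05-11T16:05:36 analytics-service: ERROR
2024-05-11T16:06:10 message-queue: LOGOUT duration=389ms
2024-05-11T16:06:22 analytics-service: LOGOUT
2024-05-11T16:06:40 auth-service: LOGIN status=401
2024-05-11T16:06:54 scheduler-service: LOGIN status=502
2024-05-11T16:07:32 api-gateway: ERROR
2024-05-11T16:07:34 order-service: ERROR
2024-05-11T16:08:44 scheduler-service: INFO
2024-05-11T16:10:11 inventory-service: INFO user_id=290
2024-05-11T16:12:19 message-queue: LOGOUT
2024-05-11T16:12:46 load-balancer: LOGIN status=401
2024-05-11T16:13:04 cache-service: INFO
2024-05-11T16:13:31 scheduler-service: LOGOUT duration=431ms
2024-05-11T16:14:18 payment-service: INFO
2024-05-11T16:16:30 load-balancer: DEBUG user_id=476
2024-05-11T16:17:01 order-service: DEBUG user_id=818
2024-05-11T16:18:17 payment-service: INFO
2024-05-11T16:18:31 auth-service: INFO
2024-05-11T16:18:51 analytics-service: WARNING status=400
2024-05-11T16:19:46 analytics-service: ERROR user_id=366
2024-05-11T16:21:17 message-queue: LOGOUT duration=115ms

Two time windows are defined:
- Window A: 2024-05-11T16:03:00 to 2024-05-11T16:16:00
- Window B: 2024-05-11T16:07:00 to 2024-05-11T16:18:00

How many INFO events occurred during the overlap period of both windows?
4

To find overlap events:

1. Window A: 2024-05-11T16:03:00 to 2024-05-11T16:16:00
2. Window B: 2024-05-11T16:07:00 to 2024-05-11T16:18:00
3. Overlap period: 2024-05-11T16:07:00 to 2024-05-11T16:16:00
4. Count INFO events in overlap: 4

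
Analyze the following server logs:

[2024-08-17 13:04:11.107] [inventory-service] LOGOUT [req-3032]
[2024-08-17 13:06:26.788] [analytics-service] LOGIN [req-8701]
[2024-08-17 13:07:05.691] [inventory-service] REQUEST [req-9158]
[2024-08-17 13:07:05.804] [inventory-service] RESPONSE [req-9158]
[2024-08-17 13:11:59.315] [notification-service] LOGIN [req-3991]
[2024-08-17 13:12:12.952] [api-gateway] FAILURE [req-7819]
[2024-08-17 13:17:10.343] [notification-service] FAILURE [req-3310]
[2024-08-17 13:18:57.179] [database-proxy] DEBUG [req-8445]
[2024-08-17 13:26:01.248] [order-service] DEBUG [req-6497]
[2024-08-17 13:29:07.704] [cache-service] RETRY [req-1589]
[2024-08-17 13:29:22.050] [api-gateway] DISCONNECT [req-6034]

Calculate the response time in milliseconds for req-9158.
113

To calculate latency:

1. Find REQUEST with id req-9158: 2024-08-17 13:07:05.691
2. Find RESPONSE with id req-9158: 2024-08-17 13:07:05.804
3. Latency: 2024-08-17 13:07:05.804 - 2024-08-17 13:07:05.691 = 113ms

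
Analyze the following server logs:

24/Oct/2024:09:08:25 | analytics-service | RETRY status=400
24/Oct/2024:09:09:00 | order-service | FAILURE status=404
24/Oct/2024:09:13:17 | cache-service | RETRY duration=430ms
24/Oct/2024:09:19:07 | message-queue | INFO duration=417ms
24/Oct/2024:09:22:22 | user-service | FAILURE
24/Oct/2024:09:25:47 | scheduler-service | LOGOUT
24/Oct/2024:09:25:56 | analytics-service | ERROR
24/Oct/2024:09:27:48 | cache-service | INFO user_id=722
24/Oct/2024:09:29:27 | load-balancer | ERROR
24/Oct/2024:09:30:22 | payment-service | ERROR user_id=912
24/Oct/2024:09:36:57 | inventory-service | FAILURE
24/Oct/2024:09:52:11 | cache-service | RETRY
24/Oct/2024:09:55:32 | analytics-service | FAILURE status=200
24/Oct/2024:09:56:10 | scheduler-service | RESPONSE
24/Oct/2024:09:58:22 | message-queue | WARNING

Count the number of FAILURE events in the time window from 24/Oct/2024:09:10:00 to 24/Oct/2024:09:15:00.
0

To count events in the time window:

1. Window boundaries: 24/Oct/2024:09:10:00 to 24/Oct/2024:09:15:00
2. Filter for FAILURE events within this window
3. Count matching events: 0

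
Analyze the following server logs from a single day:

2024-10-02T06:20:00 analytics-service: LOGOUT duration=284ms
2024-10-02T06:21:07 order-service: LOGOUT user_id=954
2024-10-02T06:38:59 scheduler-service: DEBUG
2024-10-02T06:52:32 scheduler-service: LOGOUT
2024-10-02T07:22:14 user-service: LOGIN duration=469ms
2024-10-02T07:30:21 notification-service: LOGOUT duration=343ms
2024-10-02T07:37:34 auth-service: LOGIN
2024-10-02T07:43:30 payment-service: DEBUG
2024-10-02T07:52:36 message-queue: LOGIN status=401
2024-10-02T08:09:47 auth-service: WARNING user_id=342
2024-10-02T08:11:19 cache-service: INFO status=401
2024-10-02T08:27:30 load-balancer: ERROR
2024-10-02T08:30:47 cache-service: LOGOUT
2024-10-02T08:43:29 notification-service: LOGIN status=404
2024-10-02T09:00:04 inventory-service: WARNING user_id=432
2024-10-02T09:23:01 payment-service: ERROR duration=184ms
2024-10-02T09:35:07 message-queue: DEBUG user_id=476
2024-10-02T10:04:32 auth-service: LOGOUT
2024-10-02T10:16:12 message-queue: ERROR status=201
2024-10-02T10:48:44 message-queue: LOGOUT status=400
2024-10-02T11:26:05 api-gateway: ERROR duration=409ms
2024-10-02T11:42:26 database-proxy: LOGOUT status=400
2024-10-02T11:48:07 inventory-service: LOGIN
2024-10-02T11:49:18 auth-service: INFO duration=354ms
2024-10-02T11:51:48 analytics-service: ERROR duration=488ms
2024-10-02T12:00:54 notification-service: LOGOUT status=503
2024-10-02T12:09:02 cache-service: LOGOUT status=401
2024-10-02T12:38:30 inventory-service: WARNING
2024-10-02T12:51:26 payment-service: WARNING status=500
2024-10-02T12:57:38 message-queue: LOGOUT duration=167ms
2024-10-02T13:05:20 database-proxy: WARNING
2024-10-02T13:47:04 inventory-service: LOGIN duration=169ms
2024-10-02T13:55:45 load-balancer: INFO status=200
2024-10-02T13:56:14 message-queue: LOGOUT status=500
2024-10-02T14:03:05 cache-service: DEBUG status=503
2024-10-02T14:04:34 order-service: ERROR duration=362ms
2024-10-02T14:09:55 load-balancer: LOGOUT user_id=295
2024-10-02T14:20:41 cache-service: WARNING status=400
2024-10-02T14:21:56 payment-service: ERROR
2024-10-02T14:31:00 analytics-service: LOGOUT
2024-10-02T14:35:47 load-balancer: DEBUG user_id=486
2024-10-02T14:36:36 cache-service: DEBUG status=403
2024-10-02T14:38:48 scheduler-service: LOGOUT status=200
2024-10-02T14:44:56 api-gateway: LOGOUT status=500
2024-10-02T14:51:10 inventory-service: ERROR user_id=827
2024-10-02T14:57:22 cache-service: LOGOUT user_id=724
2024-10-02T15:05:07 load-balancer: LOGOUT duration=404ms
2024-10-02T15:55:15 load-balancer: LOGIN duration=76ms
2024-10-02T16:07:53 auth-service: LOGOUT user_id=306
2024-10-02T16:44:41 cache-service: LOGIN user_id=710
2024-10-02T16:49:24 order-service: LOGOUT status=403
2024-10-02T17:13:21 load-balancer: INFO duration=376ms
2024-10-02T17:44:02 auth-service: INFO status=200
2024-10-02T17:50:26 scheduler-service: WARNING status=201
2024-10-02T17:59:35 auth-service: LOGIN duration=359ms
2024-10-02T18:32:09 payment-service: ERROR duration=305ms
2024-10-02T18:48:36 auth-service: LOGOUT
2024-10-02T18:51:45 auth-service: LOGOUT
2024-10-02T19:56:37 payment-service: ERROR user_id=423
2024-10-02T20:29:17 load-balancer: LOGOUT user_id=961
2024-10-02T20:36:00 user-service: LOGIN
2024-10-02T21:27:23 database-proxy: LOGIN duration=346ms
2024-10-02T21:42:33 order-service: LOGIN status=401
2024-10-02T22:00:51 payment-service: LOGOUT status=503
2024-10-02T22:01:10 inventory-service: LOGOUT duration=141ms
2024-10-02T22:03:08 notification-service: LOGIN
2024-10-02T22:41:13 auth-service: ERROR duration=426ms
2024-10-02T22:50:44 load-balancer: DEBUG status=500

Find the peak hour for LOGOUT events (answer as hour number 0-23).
14

To find the peak hour:

1. Group all LOGOUT events by hour
2. Count events in each hour
3. Find hour with maximum count
4. Peak hour: 14 (with 5 events)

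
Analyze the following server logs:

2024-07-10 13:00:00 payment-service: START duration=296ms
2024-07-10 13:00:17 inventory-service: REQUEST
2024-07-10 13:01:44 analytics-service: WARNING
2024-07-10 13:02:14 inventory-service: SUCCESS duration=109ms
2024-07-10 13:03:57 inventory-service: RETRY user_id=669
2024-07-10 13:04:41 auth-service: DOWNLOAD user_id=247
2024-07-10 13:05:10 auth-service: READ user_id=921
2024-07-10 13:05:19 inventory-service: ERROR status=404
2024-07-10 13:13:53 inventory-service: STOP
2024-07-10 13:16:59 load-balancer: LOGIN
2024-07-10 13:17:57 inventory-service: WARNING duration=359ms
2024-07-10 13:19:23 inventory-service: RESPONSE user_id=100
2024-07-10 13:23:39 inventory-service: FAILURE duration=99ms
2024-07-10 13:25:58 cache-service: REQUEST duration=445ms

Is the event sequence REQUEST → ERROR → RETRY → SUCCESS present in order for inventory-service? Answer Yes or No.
No

To verify sequence order:

1. Find all events in sequence REQUEST → ERROR → RETRY → SUCCESS for inventory-service
2. Extract their timestamps
3. Check if timestamps are in ascending order
4. Result: No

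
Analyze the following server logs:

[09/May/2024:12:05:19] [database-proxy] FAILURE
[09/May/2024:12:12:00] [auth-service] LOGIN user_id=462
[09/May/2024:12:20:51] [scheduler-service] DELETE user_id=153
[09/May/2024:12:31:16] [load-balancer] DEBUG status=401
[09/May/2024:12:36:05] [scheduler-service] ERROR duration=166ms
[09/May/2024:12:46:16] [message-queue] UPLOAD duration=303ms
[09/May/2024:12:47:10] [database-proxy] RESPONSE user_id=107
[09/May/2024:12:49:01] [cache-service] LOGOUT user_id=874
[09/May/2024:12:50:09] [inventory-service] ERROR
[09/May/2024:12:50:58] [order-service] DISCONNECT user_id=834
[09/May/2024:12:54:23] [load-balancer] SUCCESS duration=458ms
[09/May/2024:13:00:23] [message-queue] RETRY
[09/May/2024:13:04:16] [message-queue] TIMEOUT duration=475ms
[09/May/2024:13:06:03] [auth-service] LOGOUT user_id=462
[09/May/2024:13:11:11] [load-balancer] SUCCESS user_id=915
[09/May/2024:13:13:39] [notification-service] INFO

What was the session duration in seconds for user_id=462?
3243

To calculate session duration:

1. Find LOGIN event for user_id=462: 09/May/2024:12:12:00
2. Find LOGOUT event for user_id=462: 09/May/2024:13:06:03
3. Session duration: 09/May/2024:13:06:03 - 09/May/2024:12:12:00 = 3243 seconds (54 minutes)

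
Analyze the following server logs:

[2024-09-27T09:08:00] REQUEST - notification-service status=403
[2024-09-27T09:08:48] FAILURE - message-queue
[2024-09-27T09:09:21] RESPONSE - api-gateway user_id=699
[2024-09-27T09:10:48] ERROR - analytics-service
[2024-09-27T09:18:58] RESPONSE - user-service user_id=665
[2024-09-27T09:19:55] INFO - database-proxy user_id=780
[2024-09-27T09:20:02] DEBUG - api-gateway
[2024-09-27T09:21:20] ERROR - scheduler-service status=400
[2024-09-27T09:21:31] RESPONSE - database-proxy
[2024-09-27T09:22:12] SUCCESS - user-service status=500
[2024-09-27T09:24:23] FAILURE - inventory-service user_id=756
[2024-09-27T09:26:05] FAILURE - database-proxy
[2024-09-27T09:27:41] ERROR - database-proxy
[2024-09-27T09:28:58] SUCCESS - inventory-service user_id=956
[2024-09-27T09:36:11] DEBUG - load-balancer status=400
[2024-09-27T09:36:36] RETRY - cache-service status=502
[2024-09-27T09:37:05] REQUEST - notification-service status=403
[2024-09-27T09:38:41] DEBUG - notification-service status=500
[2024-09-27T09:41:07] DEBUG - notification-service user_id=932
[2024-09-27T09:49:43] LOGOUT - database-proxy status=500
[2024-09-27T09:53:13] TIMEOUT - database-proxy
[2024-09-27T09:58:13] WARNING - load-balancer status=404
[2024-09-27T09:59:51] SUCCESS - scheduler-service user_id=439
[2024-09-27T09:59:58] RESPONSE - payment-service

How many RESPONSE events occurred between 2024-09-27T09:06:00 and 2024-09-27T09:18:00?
1

To count events in the time window:

1. Window boundaries: 2024-09-27T09:06:00 to 2024-09-27T09:18:00
2. Filter for RESPONSE events within this window
3. Count matching events: 1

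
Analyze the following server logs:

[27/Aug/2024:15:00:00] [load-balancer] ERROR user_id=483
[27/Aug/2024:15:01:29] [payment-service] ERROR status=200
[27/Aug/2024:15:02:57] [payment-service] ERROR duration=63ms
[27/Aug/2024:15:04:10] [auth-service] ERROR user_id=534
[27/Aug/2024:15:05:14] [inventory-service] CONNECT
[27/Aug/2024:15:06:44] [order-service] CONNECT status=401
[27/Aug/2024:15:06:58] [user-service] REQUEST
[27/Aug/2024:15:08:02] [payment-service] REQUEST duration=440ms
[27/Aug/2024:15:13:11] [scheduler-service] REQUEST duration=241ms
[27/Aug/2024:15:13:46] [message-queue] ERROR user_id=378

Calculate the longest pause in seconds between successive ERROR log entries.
576

To find the longest gap:

1. Extract all ERROR events in chronological order
2. Calculate time differences between consecutive events
3. Find the maximum difference
4. Longest gap: 576 seconds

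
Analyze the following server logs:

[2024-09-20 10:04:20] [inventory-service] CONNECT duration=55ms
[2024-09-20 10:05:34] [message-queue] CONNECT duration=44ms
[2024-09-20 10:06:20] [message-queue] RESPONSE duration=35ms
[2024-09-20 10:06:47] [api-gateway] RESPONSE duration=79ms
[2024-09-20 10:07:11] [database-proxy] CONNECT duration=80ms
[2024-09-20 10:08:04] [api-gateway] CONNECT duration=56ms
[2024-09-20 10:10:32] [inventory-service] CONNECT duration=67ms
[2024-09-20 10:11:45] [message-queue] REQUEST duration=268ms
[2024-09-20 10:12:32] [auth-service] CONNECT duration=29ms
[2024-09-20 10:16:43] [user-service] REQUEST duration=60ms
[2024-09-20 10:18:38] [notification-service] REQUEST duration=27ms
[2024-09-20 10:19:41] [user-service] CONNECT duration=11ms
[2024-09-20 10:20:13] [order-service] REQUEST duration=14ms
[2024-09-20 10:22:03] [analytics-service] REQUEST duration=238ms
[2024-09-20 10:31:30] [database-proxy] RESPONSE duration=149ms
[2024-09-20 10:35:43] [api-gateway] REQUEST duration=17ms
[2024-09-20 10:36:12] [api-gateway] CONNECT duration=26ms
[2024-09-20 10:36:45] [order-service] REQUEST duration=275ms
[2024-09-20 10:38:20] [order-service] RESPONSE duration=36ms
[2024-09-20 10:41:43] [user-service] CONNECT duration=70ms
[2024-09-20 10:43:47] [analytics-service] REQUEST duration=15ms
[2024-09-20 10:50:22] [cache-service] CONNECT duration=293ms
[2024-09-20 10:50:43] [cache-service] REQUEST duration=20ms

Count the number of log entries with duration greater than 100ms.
5

To count timeouts:

1. Threshold: 100ms
2. Extract duration from each log entry
3. Count entries where duration > 100
4. Timeout count: 5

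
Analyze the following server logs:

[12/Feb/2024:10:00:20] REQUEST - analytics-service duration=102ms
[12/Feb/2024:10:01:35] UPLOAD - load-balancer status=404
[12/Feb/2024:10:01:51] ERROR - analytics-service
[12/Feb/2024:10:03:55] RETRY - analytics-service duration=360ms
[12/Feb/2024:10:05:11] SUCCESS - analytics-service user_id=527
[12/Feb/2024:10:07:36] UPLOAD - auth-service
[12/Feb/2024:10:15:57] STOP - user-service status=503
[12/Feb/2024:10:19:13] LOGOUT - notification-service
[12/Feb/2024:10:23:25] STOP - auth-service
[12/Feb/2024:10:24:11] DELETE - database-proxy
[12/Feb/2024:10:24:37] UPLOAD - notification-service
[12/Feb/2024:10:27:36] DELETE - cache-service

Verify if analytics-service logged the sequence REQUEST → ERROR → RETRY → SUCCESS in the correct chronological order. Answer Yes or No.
Yes

To verify sequence order:

1. Find all events in sequence REQUEST → ERROR → RETRY → SUCCESS for analytics-service
2. Extract their timestamps
3. Check if timestamps are in ascending order
4. Result: Yes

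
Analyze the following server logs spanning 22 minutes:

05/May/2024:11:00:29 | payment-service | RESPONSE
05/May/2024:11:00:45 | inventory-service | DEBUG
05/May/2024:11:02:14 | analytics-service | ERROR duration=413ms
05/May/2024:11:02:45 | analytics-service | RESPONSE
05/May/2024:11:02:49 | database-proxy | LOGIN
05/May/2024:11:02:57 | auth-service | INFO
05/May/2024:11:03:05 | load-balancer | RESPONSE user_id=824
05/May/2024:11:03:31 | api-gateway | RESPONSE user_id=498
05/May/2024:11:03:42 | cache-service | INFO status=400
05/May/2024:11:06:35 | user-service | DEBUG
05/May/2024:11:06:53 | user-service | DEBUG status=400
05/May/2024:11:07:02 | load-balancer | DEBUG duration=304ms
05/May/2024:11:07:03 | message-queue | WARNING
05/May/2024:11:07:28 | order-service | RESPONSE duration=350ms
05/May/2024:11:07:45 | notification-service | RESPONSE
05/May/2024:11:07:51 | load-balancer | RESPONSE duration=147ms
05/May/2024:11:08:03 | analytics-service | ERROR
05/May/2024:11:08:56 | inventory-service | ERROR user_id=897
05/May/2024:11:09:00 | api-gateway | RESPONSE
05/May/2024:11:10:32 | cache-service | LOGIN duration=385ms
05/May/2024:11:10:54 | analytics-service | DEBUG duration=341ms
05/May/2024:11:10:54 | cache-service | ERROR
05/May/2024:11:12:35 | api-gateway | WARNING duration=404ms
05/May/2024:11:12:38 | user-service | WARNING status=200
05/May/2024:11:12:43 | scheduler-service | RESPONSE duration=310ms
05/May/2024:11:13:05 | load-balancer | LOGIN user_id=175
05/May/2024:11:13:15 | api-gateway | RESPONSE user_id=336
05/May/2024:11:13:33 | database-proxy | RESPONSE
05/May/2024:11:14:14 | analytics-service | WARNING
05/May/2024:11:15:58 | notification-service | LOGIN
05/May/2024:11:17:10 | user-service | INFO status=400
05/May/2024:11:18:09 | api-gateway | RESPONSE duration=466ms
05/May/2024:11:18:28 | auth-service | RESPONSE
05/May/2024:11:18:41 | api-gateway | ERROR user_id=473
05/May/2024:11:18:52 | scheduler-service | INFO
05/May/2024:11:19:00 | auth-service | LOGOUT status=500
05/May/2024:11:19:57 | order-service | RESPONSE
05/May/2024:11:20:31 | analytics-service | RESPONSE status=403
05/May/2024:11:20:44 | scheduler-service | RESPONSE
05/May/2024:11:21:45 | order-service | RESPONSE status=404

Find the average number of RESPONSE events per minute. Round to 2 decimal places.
0.77

To calculate the rate:

1. Count total RESPONSE events: 17
2. Total time period: 22 minutes
3. Rate = 17 / 22 = 0.77 events per minute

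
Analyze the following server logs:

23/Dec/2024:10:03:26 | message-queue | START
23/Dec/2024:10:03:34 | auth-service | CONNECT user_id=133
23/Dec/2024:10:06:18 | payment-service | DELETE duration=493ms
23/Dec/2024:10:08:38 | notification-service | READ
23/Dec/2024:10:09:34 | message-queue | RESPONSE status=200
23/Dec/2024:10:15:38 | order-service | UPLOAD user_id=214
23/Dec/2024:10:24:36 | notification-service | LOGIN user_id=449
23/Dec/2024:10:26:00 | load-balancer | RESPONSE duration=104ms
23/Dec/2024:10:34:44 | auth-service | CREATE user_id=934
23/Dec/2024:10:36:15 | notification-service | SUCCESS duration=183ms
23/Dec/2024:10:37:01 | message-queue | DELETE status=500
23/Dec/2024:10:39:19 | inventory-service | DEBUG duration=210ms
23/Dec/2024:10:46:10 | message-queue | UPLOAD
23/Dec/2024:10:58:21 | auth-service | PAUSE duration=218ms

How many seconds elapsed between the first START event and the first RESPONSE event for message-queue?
368

To find the time between events:

1. Locate the first START event for message-queue: 23/Dec/2024:10:03:26
2. Locate the first RESPONSE event for message-queue: 23/Dec/2024:10:09:34
3. Calculate the difference: 23/Dec/2024:10:09:34 - 23/Dec/2024:10:03:26 = 368 seconds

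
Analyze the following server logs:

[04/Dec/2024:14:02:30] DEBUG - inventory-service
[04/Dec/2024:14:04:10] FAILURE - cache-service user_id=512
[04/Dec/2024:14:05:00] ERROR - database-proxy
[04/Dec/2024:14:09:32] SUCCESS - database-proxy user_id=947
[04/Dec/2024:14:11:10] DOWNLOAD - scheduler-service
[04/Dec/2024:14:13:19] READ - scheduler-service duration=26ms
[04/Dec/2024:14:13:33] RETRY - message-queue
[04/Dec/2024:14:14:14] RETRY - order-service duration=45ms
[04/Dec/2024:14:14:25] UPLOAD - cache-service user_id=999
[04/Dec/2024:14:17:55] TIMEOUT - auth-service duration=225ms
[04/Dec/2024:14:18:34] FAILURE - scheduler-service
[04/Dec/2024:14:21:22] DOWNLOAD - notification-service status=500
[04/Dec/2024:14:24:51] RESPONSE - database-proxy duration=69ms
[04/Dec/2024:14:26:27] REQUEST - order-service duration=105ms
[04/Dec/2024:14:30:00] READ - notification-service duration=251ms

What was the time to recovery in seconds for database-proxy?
272

To calculate recovery time:

1. Find ERROR event for database-proxy: 04/Dec/2024:14:05:00
2. Find next SUCCESS event for database-proxy: 04/Dec/2024:14:09:32
3. Recovery time: 04/Dec/2024:14:09:32 - 04/Dec/2024:14:05:00 = 272 seconds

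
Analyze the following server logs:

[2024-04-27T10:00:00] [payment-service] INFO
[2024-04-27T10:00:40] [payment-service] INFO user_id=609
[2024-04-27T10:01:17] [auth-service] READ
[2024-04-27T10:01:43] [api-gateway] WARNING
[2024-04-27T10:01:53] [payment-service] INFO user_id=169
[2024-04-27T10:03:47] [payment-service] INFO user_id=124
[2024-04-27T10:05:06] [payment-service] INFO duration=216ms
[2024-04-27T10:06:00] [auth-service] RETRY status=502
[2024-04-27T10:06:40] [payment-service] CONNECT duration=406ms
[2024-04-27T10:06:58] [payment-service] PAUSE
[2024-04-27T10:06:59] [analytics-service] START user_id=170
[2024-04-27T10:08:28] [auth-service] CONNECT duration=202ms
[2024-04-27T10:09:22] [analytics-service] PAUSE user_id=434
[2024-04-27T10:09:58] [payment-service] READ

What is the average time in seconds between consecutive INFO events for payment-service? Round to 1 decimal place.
76.5

To calculate average interval:

1. Find all INFO events for payment-service in order
2. Calculate time gaps between consecutive events
3. Compute mean of gaps: 306 / 4 = 76.5 seconds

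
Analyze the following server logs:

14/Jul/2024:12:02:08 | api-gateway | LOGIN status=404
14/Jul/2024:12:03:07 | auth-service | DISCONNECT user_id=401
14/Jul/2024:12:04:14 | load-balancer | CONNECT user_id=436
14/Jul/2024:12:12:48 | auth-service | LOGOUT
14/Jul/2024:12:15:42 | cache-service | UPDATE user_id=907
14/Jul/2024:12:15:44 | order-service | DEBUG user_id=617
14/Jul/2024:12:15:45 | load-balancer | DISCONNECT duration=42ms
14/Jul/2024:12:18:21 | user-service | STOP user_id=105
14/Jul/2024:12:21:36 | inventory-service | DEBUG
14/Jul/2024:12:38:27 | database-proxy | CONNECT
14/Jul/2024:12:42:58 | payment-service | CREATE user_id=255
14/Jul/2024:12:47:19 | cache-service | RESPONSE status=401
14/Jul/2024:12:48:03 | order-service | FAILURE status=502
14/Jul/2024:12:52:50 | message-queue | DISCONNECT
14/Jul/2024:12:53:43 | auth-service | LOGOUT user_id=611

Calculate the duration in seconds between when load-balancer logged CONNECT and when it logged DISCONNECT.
691

To find the time between events:

1. Locate the first CONNECT event for load-balancer: 14/Jul/2024:12:04:14
2. Locate the first DISCONNECT event for load-balancer: 14/Jul/2024:12:15:45
3. Calculate the difference: 14/Jul/2024:12:15:45 - 14/Jul/2024:12:04:14 = 691 seconds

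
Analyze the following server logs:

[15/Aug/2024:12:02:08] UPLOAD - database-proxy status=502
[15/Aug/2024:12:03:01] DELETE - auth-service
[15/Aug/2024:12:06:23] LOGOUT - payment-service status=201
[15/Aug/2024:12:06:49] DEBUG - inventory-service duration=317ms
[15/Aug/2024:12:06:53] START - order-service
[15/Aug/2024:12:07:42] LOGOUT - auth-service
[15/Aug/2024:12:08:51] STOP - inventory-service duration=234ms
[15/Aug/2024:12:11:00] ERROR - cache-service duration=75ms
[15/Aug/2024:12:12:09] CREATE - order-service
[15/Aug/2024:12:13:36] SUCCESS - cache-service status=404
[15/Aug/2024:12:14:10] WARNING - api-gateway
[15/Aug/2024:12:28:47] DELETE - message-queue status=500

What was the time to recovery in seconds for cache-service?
156

To calculate recovery time:

1. Find ERROR event for cache-service: 15/Aug/2024:12:11:00
2. Find next SUCCESS event for cache-service: 15/Aug/2024:12:13:36
3. Recovery time: 15/Aug/2024:12:13:36 - 15/Aug/2024:12:11:00 = 156 seconds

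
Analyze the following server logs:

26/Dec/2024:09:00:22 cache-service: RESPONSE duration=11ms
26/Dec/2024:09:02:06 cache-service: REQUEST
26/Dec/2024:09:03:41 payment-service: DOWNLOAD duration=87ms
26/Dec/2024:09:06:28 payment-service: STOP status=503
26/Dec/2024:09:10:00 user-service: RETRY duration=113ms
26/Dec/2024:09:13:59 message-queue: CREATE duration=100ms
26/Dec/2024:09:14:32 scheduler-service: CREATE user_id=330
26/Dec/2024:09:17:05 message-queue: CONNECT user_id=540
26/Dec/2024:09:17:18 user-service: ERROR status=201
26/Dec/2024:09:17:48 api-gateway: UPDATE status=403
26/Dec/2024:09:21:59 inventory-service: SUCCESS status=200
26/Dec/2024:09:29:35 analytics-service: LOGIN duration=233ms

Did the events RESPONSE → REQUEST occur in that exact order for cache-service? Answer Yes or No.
Yes

To verify sequence order:

1. Find all events in sequence RESPONSE → REQUEST for cache-service
2. Extract their timestamps
3. Check if timestamps are in ascending order
4. Result: Yes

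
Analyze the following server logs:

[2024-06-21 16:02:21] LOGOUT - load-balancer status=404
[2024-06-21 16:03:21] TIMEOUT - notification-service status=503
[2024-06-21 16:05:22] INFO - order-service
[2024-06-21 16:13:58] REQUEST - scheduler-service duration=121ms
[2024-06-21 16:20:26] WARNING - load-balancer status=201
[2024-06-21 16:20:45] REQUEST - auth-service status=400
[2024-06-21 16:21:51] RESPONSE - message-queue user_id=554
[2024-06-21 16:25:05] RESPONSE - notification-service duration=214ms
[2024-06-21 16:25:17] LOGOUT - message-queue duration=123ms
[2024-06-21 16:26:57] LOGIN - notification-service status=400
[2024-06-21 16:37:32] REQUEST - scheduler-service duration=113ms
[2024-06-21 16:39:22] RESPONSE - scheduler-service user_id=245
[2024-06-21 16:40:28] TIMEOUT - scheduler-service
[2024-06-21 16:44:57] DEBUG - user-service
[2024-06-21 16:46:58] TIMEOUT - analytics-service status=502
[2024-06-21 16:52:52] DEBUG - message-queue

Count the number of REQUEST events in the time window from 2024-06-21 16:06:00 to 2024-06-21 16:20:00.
1

To count events in the time window:

1. Window boundaries: 2024-06-21 16:06:00 to 2024-06-21 16:20:00
2. Filter for REQUEST events within this window
3. Count matching events: 1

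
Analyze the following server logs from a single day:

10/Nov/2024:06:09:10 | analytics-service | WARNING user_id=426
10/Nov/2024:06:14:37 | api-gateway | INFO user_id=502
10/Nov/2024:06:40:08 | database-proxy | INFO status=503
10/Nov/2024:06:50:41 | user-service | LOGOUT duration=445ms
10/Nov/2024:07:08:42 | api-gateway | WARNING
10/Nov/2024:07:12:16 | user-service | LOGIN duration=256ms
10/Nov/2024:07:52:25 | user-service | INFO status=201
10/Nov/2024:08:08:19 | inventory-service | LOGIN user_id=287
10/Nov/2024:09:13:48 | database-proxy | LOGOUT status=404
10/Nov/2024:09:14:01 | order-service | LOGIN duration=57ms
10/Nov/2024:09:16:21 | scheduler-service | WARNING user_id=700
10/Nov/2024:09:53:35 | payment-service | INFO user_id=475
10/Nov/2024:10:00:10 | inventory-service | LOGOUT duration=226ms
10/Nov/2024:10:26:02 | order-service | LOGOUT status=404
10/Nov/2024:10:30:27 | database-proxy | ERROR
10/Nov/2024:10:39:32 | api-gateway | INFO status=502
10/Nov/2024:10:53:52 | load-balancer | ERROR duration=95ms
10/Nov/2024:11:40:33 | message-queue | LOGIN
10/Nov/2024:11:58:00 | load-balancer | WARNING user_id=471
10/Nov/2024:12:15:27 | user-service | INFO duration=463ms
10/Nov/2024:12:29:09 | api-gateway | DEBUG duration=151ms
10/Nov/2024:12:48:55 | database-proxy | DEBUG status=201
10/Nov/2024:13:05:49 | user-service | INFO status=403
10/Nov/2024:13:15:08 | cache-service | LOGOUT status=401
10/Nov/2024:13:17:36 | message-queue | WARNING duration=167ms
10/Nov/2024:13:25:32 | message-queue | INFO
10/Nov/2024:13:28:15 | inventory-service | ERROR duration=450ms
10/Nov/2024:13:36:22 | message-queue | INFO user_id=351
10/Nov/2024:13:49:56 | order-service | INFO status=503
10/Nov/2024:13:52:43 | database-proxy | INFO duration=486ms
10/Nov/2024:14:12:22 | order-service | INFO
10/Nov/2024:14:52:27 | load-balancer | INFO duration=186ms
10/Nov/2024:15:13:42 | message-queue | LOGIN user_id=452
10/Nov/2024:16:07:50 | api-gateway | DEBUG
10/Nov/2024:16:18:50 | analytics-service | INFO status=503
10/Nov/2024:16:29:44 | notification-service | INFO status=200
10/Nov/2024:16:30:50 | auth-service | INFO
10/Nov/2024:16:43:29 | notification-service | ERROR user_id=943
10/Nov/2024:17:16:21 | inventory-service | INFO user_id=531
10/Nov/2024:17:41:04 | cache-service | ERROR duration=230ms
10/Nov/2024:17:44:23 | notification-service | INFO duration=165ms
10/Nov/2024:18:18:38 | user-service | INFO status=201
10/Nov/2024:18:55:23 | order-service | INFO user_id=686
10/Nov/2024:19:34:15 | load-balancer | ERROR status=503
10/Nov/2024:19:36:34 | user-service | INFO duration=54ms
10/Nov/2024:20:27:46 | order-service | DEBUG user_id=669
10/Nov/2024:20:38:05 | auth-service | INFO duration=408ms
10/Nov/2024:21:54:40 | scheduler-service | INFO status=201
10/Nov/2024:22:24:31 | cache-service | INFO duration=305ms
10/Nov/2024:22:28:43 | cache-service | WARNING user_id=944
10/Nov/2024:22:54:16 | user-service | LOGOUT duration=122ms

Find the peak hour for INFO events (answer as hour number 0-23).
13

To find the peak hour:

1. Group all INFO events by hour
2. Count events in each hour
3. Find hour with maximum count
4. Peak hour: 13 (with 5 events)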